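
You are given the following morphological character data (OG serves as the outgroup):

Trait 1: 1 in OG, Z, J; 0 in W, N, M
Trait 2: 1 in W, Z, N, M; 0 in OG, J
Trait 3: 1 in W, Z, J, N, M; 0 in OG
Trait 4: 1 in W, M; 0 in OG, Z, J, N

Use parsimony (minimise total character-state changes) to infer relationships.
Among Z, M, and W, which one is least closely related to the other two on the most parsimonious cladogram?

Character polarity is set by the outgroup: the derived state is whichever differs from the outgroup's state, so for Trait 1 the derived state is '0', and for the remaining characters it is '1'.
Trait 1: derived state '0' in M, N, and W only — synapomorphy for {M, N, W}.
Trait 2: derived state '1' in M, N, W, and Z only — synapomorphy for {M, N, W, Z}.
All ingroup taxa share the derived state '1' for Trait 3; it defines the ingroup but does not resolve relationships within it.
Trait 4: derived state '1' in M and W only — synapomorphy for {M, W}.
Most parsimonious ingroup topology: (((N,(W,M)),Z),J).
M and W share a more recent common ancestor with each other than either does with Z, so Z is the least closely related of the three.

Z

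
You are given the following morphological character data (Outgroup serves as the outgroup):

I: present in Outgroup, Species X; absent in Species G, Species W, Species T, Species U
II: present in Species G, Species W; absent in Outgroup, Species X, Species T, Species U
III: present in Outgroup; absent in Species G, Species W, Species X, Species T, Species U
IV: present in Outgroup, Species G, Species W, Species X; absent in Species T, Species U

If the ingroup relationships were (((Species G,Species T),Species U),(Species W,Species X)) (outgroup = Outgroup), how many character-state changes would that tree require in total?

7

Map each character onto (((Species G,Species T),Species U),(Species W,Species X)) (rooted by Outgroup) and count the minimum state changes it requires (Fitch parsimony):
I: 2; II: 2; III: 1; IV: 2.
Total tree length = 7.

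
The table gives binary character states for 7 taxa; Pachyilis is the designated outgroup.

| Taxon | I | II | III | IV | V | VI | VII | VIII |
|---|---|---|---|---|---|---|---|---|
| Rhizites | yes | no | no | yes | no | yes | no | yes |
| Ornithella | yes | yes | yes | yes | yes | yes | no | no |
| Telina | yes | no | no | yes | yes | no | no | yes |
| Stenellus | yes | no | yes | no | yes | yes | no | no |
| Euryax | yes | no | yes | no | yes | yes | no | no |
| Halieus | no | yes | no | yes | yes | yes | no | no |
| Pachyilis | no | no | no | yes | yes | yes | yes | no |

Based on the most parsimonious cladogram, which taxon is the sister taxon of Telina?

Character polarity is set by the outgroup: the derived state is whichever differs from the outgroup's state, so for IV, V, VI, VII the derived state is 'no', and for the remaining characters it is 'yes'.
I: derived state 'yes' in Euryax, Ornithella, Rhizites, Stenellus, and Telina only — synapomorphy for {Euryax, Ornithella, Rhizites, Stenellus, Telina}.
II groups Halieus and Ornithella, which is incompatible with the clades supported by the remaining characters; treating it as convergent (homoplasy) costs fewer steps than any alternative tree.
III: derived state 'yes' in Euryax, Ornithella, and Stenellus only — synapomorphy for {Euryax, Ornithella, Stenellus}.
IV: derived state 'no' in Euryax and Stenellus only — synapomorphy for {Euryax, Stenellus}.
V (derived state 'no') is unique to Rhizites (autapomorphy; uninformative for grouping).
VI: derived state 'no' in Telina only — an autapomorphy, so it tells us nothing about relationships among taxa.
VII (derived state 'no') is shared by all ingroup taxa — unites the whole ingroup.
Only Rhizites and Telina show the derived state 'yes' for VIII, supporting them as a clade.
Most parsimonious ingroup topology: (((Ornithella,(Stenellus,Euryax)),(Rhizites,Telina)),Halieus).
Telina and Rhizites form a cherry on this tree, so they are sister taxa.

Rhizites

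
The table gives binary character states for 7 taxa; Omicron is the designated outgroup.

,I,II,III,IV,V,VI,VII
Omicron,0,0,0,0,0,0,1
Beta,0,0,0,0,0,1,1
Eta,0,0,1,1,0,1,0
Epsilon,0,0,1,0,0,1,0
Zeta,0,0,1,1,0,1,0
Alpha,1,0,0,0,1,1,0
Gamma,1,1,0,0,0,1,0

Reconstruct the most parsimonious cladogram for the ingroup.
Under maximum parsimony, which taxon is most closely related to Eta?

Character polarity is set by the outgroup: the derived state is whichever differs from the outgroup's state, so for VII the derived state is '0', and for the remaining characters it is '1'.
I: derived state '1' in Alpha and Gamma only — synapomorphy for {Alpha, Gamma}.
II (derived state '1') is unique to Gamma (autapomorphy; uninformative for grouping).
III: derived state '1' in Epsilon, Eta, and Zeta only — synapomorphy for {Epsilon, Eta, Zeta}.
Only Eta and Zeta show the derived state '1' for IV, supporting them as a clade.
V: derived state '1' in Alpha only — an autapomorphy, so it tells us nothing about relationships among taxa.
VI (derived state '1') is shared by all ingroup taxa — unites the whole ingroup.
VII: derived state '0' in Alpha, Epsilon, Eta, Gamma, and Zeta only — synapomorphy for {Alpha, Epsilon, Eta, Gamma, Zeta}.
Most parsimonious ingroup topology: (Beta,(((Eta,Zeta),Epsilon),(Alpha,Gamma))).
Eta and Zeta form a cherry on this tree, so they are sister taxa.

Zeta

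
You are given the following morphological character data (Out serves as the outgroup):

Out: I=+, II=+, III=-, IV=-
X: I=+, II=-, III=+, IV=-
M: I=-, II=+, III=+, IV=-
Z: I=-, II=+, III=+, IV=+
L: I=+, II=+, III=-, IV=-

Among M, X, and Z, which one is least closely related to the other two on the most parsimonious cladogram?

X

Character polarity is set by the outgroup: the derived state is whichever differs from the outgroup's state, so for I, II the derived state is '-', and for the remaining characters it is '+'.
I: derived state '-' in M and Z only — synapomorphy for {M, Z}.
II: derived state '-' in X only — an autapomorphy, so it tells us nothing about relationships among taxa.
Only M, X, and Z show the derived state '+' for III, supporting them as a clade.
IV (derived state '+') is unique to Z (autapomorphy; uninformative for grouping).
Most parsimonious ingroup topology: ((X,(M,Z)),L).
M and Z share a more recent common ancestor with each other than either does with X, so X is the least closely related of the three.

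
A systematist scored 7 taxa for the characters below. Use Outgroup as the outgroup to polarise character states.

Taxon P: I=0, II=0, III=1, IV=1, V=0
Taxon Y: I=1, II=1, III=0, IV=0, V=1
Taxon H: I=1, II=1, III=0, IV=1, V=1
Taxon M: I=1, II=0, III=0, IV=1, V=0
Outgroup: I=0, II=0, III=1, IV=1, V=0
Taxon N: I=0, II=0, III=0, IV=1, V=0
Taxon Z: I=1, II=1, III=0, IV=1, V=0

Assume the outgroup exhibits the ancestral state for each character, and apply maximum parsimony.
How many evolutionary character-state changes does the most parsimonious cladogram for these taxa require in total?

5

Character polarity is set by the outgroup: the derived state is whichever differs from the outgroup's state, so for III, IV the derived state is '0', and for the remaining characters it is '1'.
I (derived state '1') is shared by Taxon H, Taxon M, Taxon Y, and Taxon Z — a synapomorphy uniting that clade.
II: derived state '1' in Taxon H, Taxon Y, and Taxon Z only — synapomorphy for {Taxon H, Taxon Y, Taxon Z}.
Only Taxon H, Taxon M, Taxon N, Taxon Y, and Taxon Z show the derived state '0' for III, supporting them as a clade.
IV: derived state '0' in Taxon Y only — an autapomorphy, so it tells us nothing about relationships among taxa.
V: derived state '1' in Taxon H and Taxon Y only — synapomorphy for {Taxon H, Taxon Y}.
Most parsimonious ingroup topology: ((Taxon N,(((Taxon H,Taxon Y),Taxon Z),Taxon M)),Taxon P).
Changes per character on this tree: I: 1; II: 1; III: 1; IV: 1; V: 1.
Total = 5.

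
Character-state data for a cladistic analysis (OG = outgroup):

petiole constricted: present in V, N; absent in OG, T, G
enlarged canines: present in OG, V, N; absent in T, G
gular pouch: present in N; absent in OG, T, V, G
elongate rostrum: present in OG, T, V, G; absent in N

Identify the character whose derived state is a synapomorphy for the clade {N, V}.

petiole constricted

Character polarity is set by the outgroup: the derived state is whichever differs from the outgroup's state, so for enlarged canines, elongate rostrum the derived state is 'absent', and for the remaining characters it is 'present'.
Only N and V show the derived state 'present' for petiole constricted, supporting them as a clade.
enlarged canines: derived state 'absent' in G and T only — synapomorphy for {G, T}.
gular pouch: derived state 'present' in N only — an autapomorphy, so it tells us nothing about relationships among taxa.
elongate rostrum: derived state 'absent' in N only — an autapomorphy, so it tells us nothing about relationships among taxa.
Most parsimonious ingroup topology: ((T,G),(V,N)).
The clade {N, V} is supported by petiole constricted: its derived state 'present' occurs in exactly those taxa and in no other taxon (including the outgroup).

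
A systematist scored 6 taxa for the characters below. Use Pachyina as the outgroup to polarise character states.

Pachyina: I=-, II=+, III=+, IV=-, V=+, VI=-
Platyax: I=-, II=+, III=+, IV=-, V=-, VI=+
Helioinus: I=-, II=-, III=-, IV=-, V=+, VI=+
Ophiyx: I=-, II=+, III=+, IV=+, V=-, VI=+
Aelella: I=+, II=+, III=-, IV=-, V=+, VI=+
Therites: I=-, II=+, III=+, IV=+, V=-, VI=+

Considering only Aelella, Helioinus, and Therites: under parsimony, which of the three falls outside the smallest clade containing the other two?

Therites

Character polarity is set by the outgroup: the derived state is whichever differs from the outgroup's state, so for II, III, V the derived state is '-', and for the remaining characters it is '+'.
I (derived state '+') is unique to Aelella (autapomorphy; uninformative for grouping).
II (derived state '-') is unique to Helioinus (autapomorphy; uninformative for grouping).
III (derived state '-') is shared by Aelella and Helioinus — a synapomorphy uniting that clade.
IV: derived state '+' in Ophiyx and Therites only — synapomorphy for {Ophiyx, Therites}.
V (derived state '-') is shared by Ophiyx, Platyax, and Therites — a synapomorphy uniting that clade.
All ingroup taxa share the derived state '+' for VI; it defines the ingroup but does not resolve relationships within it.
Most parsimonious ingroup topology: ((Platyax,(Ophiyx,Therites)),(Helioinus,Aelella)).
Aelella and Helioinus share a more recent common ancestor with each other than either does with Therites, so Therites is the least closely related of the three.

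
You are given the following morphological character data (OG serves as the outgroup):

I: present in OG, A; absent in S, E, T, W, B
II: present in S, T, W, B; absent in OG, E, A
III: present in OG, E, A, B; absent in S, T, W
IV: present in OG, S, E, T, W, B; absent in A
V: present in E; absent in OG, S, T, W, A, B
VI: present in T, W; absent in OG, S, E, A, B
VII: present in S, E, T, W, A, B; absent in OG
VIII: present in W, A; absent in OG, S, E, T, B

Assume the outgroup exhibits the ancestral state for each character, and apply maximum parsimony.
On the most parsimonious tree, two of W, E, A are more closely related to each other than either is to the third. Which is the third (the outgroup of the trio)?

A

Character polarity is set by the outgroup: the derived state is whichever differs from the outgroup's state, so for I, III, IV the derived state is 'absent', and for the remaining characters it is 'present'.
Only B, E, S, T, and W show the derived state 'absent' for I, supporting them as a clade.
II: derived state 'present' in B, S, T, and W only — synapomorphy for {B, S, T, W}.
Only S, T, and W show the derived state 'absent' for III, supporting them as a clade.
IV: derived state 'absent' in A only — an autapomorphy, so it tells us nothing about relationships among taxa.
V: derived state 'present' in E only — an autapomorphy, so it tells us nothing about relationships among taxa.
VI (derived state 'present') is shared by T and W — a synapomorphy uniting that clade.
All ingroup taxa share the derived state 'present' for VII; it defines the ingroup but does not resolve relationships within it.
VIII (state 'present') occurs in A and W but conflicts with the nesting implied by the other characters — most parsimoniously interpreted as homoplasy.
Most parsimonious ingroup topology: ((((S,(T,W)),B),E),A).
E and W share a more recent common ancestor with each other than either does with A, so A is the least closely related of the three.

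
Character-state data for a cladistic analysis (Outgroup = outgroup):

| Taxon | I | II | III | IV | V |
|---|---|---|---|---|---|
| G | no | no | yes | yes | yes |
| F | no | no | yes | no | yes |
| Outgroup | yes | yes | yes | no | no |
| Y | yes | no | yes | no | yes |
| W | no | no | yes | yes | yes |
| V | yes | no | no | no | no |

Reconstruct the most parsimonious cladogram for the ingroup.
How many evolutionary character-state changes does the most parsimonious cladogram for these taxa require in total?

5

Character polarity is set by the outgroup: the derived state is whichever differs from the outgroup's state, so for I, II, III the derived state is 'no', and for the remaining characters it is 'yes'.
I: derived state 'no' in F, G, and W only — synapomorphy for {F, G, W}.
All ingroup taxa share the derived state 'no' for II; it defines the ingroup but does not resolve relationships within it.
III (derived state 'no') is unique to V (autapomorphy; uninformative for grouping).
Only G and W show the derived state 'yes' for IV, supporting them as a clade.
V: derived state 'yes' in F, G, W, and Y only — synapomorphy for {F, G, W, Y}.
Most parsimonious ingroup topology: ((Y,((W,G),F)),V).
Changes per character on this tree: I: 1; II: 1; III: 1; IV: 1; V: 1.
Total = 5.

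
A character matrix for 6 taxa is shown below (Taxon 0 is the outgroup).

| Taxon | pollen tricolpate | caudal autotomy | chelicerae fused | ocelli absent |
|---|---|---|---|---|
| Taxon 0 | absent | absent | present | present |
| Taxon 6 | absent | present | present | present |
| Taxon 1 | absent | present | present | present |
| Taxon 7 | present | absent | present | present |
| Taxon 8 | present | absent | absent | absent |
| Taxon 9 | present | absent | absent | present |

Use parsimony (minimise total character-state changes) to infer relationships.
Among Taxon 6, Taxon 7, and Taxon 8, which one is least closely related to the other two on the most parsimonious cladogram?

Character polarity is set by the outgroup: the derived state is whichever differs from the outgroup's state, so for chelicerae fused, ocelli absent the derived state is 'absent', and for the remaining characters it is 'present'.
pollen tricolpate (derived state 'present') is shared by Taxon 7, Taxon 8, and Taxon 9 — a synapomorphy uniting that clade.
caudal autotomy: derived state 'present' in Taxon 1 and Taxon 6 only — synapomorphy for {Taxon 1, Taxon 6}.
chelicerae fused (derived state 'absent') is shared by Taxon 8 and Taxon 9 — a synapomorphy uniting that clade.
ocelli absent (derived state 'absent') is unique to Taxon 8 (autapomorphy; uninformative for grouping).
Most parsimonious ingroup topology: ((Taxon 6,Taxon 1),(Taxon 7,(Taxon 8,Taxon 9))).
Taxon 7 and Taxon 8 share a more recent common ancestor with each other than either does with Taxon 6, so Taxon 6 is the least closely related of the three.

Taxon 6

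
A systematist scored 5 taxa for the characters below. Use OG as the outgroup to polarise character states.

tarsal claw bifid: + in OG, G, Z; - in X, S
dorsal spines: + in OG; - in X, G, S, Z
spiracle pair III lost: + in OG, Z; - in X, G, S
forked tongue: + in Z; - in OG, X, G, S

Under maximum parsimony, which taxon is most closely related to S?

Character polarity is set by the outgroup: the derived state is whichever differs from the outgroup's state, so for tarsal claw bifid, dorsal spines, spiracle pair III lost the derived state is '-', and for the remaining characters it is '+'.
tarsal claw bifid: derived state '-' in S and X only — synapomorphy for {S, X}.
dorsal spines (derived state '-') is shared by all ingroup taxa — unites the whole ingroup.
spiracle pair III lost (derived state '-') is shared by G, S, and X — a synapomorphy uniting that clade.
forked tongue: derived state '+' in Z only — an autapomorphy, so it tells us nothing about relationships among taxa.
Most parsimonious ingroup topology: (((X,S),G),Z).
S and X form a cherry on this tree, so they are sister taxa.

X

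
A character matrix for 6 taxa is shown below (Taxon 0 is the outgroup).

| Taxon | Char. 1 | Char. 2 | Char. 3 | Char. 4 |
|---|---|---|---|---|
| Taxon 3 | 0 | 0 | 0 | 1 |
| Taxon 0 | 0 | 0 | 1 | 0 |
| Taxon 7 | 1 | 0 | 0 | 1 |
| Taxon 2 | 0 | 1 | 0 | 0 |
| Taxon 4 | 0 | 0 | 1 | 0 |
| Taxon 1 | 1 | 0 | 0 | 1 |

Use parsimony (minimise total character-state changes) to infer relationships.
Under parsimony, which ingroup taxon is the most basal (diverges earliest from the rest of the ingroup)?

Character polarity is set by the outgroup: the derived state is whichever differs from the outgroup's state, so for Char. 3 the derived state is '0', and for the remaining characters it is '1'.
Only Taxon 1 and Taxon 7 show the derived state '1' for Char. 1, supporting them as a clade.
Char. 2 (derived state '1') is unique to Taxon 2 (autapomorphy; uninformative for grouping).
Only Taxon 1, Taxon 2, Taxon 3, and Taxon 7 show the derived state '0' for Char. 3, supporting them as a clade.
Only Taxon 1, Taxon 3, and Taxon 7 show the derived state '1' for Char. 4, supporting them as a clade.
Most parsimonious ingroup topology: ((((Taxon 1,Taxon 7),Taxon 3),Taxon 2),Taxon 4).
Taxon 4 is sister to the clade containing all other ingroup taxa, so it is the earliest-diverging (most basal) ingroup lineage.

Taxon 4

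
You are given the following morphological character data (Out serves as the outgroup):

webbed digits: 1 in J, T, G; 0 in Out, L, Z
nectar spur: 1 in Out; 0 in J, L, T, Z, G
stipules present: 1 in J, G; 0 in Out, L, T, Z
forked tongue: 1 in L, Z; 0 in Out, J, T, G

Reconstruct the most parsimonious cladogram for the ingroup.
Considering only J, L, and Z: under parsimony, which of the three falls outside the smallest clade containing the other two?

Character polarity is set by the outgroup: the derived state is whichever differs from the outgroup's state, so for nectar spur the derived state is '0', and for the remaining characters it is '1'.
webbed digits (derived state '1') is shared by G, J, and T — a synapomorphy uniting that clade.
nectar spur (derived state '0') is shared by all ingroup taxa — unites the whole ingroup.
stipules present (derived state '1') is shared by G and J — a synapomorphy uniting that clade.
forked tongue: derived state '1' in L and Z only — synapomorphy for {L, Z}.
Most parsimonious ingroup topology: (((J,G),T),(L,Z)).
Z and L share a more recent common ancestor with each other than either does with J, so J is the least closely related of the three.

J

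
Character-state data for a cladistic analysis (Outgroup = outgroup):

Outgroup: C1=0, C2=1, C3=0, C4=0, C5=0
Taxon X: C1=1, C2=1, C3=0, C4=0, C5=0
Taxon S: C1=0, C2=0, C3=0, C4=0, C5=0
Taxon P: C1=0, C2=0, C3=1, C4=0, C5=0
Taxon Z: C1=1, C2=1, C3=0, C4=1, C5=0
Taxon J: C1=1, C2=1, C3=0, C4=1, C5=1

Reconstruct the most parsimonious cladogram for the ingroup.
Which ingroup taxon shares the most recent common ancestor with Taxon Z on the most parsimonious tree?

Character polarity is set by the outgroup: the derived state is whichever differs from the outgroup's state, so for C2 the derived state is '0', and for the remaining characters it is '1'.
C1 (derived state '1') is shared by Taxon J, Taxon X, and Taxon Z — a synapomorphy uniting that clade.
C2 (derived state '0') is shared by Taxon P and Taxon S — a synapomorphy uniting that clade.
C3: derived state '1' in Taxon P only — an autapomorphy, so it tells us nothing about relationships among taxa.
Only Taxon J and Taxon Z show the derived state '1' for C4, supporting them as a clade.
C5: derived state '1' in Taxon J only — an autapomorphy, so it tells us nothing about relationships among taxa.
Most parsimonious ingroup topology: ((Taxon X,(Taxon Z,Taxon J)),(Taxon S,Taxon P)).
Taxon Z and Taxon J form a cherry on this tree, so they are sister taxa.

Taxon J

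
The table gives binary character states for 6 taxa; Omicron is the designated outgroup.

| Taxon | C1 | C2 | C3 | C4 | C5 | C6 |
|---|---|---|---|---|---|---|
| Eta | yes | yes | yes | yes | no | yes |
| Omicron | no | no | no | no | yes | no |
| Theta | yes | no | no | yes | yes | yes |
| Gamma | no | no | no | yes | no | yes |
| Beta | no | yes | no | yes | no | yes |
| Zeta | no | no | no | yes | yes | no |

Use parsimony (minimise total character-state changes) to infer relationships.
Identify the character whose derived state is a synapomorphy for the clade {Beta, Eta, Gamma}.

C5

Character polarity is set by the outgroup: the derived state is whichever differs from the outgroup's state, so for C5 the derived state is 'no', and for the remaining characters it is 'yes'.
C1 (state 'yes') occurs in Eta and Theta but conflicts with the nesting implied by the other characters — most parsimoniously interpreted as homoplasy.
C2: derived state 'yes' in Beta and Eta only — synapomorphy for {Beta, Eta}.
C3: derived state 'yes' in Eta only — an autapomorphy, so it tells us nothing about relationships among taxa.
C4 (derived state 'yes') is shared by all ingroup taxa — unites the whole ingroup.
C5: derived state 'no' in Beta, Eta, and Gamma only — synapomorphy for {Beta, Eta, Gamma}.
Only Beta, Eta, Gamma, and Theta show the derived state 'yes' for C6, supporting them as a clade.
Most parsimonious ingroup topology: ((((Eta,Beta),Gamma),Theta),Zeta).
The clade {Beta, Eta, Gamma} is supported by C5: its derived state 'no' occurs in exactly those taxa and in no other taxon (including the outgroup).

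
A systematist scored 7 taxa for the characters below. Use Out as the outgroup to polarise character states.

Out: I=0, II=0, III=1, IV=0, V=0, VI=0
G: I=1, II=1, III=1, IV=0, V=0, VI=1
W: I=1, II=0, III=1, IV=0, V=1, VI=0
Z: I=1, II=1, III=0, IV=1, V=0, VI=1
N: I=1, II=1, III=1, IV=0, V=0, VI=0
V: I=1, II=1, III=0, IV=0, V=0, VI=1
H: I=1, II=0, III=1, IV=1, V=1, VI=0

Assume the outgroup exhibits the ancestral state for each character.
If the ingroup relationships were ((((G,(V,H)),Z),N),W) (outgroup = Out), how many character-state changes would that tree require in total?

11

Map each character onto ((((G,(V,H)),Z),N),W) (rooted by Out) and count the minimum state changes it requires (Fitch parsimony):
I: 1; II: 2; III: 2; IV: 2; V: 2; VI: 2.
Total tree length = 11.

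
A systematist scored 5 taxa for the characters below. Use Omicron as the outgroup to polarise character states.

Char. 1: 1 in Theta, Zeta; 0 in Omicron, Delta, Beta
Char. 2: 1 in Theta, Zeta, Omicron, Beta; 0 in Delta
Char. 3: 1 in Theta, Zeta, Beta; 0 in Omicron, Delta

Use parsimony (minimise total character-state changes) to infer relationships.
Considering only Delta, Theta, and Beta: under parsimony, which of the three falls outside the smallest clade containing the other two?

Character polarity is set by the outgroup: the derived state is whichever differs from the outgroup's state, so for Char. 2 the derived state is '0', and for the remaining characters it is '1'.
Char. 1: derived state '1' in Theta and Zeta only — synapomorphy for {Theta, Zeta}.
Char. 2: derived state '0' in Delta only — an autapomorphy, so it tells us nothing about relationships among taxa.
Char. 3 (derived state '1') is shared by Beta, Theta, and Zeta — a synapomorphy uniting that clade.
Most parsimonious ingroup topology: (((Theta,Zeta),Beta),Delta).
Theta and Beta share a more recent common ancestor with each other than either does with Delta, so Delta is the least closely related of the three.

Delta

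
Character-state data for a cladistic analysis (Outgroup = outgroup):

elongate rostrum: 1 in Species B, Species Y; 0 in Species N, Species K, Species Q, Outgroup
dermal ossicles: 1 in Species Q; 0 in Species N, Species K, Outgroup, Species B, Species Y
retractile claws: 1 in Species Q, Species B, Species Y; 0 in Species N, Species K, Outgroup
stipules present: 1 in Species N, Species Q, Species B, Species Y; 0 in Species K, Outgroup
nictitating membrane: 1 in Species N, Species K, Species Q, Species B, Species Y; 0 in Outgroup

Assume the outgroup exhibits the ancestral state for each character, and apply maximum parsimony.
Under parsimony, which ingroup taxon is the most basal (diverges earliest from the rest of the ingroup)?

Species K

The outgroup has state '0' for every character, so '1' is the derived state throughout.
elongate rostrum: derived state '1' in Species B and Species Y only — synapomorphy for {Species B, Species Y}.
dermal ossicles (derived state '1') is unique to Species Q (autapomorphy; uninformative for grouping).
Only Species B, Species Q, and Species Y show the derived state '1' for retractile claws, supporting them as a clade.
stipules present (derived state '1') is shared by Species B, Species N, Species Q, and Species Y — a synapomorphy uniting that clade.
All ingroup taxa share the derived state '1' for nictitating membrane; it defines the ingroup but does not resolve relationships within it.
Most parsimonious ingroup topology: ((((Species B,Species Y),Species Q),Species N),Species K).
Species K is sister to the clade containing all other ingroup taxa, so it is the earliest-diverging (most basal) ingroup lineage.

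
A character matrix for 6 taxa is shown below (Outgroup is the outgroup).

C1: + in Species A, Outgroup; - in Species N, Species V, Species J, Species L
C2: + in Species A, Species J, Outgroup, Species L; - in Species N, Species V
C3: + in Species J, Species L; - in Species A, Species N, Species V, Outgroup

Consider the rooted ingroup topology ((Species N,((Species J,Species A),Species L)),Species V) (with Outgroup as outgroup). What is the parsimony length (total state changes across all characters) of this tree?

Map each character onto ((Species N,((Species J,Species A),Species L)),Species V) (rooted by Outgroup) and count the minimum state changes it requires (Fitch parsimony):
C1: 2; C2: 2; C3: 2.
Total tree length = 6.

6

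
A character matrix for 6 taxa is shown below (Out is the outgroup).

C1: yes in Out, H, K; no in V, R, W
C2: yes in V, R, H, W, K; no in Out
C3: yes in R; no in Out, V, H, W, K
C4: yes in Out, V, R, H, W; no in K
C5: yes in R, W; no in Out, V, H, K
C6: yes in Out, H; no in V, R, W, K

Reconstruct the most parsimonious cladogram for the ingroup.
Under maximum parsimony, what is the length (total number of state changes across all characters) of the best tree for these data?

6

Character polarity is set by the outgroup: the derived state is whichever differs from the outgroup's state, so for C1, C4, C6 the derived state is 'no', and for the remaining characters it is 'yes'.
Only R, V, and W show the derived state 'no' for C1, supporting them as a clade.
C2 (derived state 'yes') is shared by all ingroup taxa — unites the whole ingroup.
C3 (derived state 'yes') is unique to R (autapomorphy; uninformative for grouping).
C4: derived state 'no' in K only — an autapomorphy, so it tells us nothing about relationships among taxa.
C5 (derived state 'yes') is shared by R and W — a synapomorphy uniting that clade.
Only K, R, V, and W show the derived state 'no' for C6, supporting them as a clade.
Most parsimonious ingroup topology: (((V,(R,W)),K),H).
Changes per character on this tree: C1: 1; C2: 1; C3: 1; C4: 1; C5: 1; C6: 1.
Total = 6.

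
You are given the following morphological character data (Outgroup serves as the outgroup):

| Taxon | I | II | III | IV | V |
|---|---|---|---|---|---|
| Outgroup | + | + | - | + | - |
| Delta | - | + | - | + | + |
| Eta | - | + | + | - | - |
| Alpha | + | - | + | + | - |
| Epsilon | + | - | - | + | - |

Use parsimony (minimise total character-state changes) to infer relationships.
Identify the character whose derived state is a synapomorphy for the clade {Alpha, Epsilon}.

Character polarity is set by the outgroup: the derived state is whichever differs from the outgroup's state, so for I, II, IV the derived state is '-', and for the remaining characters it is '+'.
I (derived state '-') is shared by Delta and Eta — a synapomorphy uniting that clade.
II: derived state '-' in Alpha and Epsilon only — synapomorphy for {Alpha, Epsilon}.
III (state '+') occurs in Alpha and Eta but conflicts with the nesting implied by the other characters — most parsimoniously interpreted as homoplasy.
IV: derived state '-' in Eta only — an autapomorphy, so it tells us nothing about relationships among taxa.
V: derived state '+' in Delta only — an autapomorphy, so it tells us nothing about relationships among taxa.
Most parsimonious ingroup topology: ((Delta,Eta),(Alpha,Epsilon)).
The clade {Alpha, Epsilon} is supported by II: its derived state '-' occurs in exactly those taxa and in no other taxon (including the outgroup).

II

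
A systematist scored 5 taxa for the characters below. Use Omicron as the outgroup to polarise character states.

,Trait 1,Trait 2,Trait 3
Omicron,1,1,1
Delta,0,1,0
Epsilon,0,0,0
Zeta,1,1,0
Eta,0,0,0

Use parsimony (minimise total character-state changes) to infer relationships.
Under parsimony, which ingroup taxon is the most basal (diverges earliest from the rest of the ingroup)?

The outgroup has state '1' for every character, so '0' is the derived state throughout.
Trait 1 (derived state '0') is shared by Delta, Epsilon, and Eta — a synapomorphy uniting that clade.
Trait 2 (derived state '0') is shared by Epsilon and Eta — a synapomorphy uniting that clade.
All ingroup taxa share the derived state '0' for Trait 3; it defines the ingroup but does not resolve relationships within it.
Most parsimonious ingroup topology: ((Delta,(Epsilon,Eta)),Zeta).
Zeta is sister to the clade containing all other ingroup taxa, so it is the earliest-diverging (most basal) ingroup lineage.

Zeta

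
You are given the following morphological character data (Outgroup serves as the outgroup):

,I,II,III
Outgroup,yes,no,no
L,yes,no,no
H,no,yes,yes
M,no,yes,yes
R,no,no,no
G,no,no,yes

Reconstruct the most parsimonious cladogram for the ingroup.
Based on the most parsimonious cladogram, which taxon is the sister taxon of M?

H

Character polarity is set by the outgroup: the derived state is whichever differs from the outgroup's state, so for I the derived state is 'no', and for the remaining characters it is 'yes'.
I: derived state 'no' in G, H, M, and R only — synapomorphy for {G, H, M, R}.
Only H and M show the derived state 'yes' for II, supporting them as a clade.
III: derived state 'yes' in G, H, and M only — synapomorphy for {G, H, M}.
Most parsimonious ingroup topology: (L,(((H,M),G),R)).
M and H form a cherry on this tree, so they are sister taxa.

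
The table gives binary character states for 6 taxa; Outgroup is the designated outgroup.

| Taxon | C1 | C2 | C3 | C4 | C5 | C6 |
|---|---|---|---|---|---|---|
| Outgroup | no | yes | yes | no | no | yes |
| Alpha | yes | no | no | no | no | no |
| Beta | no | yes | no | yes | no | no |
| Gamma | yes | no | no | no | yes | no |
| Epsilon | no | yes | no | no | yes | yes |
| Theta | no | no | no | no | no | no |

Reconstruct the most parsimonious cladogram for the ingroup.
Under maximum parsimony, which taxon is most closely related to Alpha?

Character polarity is set by the outgroup: the derived state is whichever differs from the outgroup's state, so for C2, C3, C6 the derived state is 'no', and for the remaining characters it is 'yes'.
C1 (derived state 'yes') is shared by Alpha and Gamma — a synapomorphy uniting that clade.
C2 (derived state 'no') is shared by Alpha, Gamma, and Theta — a synapomorphy uniting that clade.
All ingroup taxa share the derived state 'no' for C3; it defines the ingroup but does not resolve relationships within it.
C4 (derived state 'yes') is unique to Beta (autapomorphy; uninformative for grouping).
C5 (state 'yes') occurs in Epsilon and Gamma but conflicts with the nesting implied by the other characters — most parsimoniously interpreted as homoplasy.
C6: derived state 'no' in Alpha, Beta, Gamma, and Theta only — synapomorphy for {Alpha, Beta, Gamma, Theta}.
Most parsimonious ingroup topology: ((((Alpha,Gamma),Theta),Beta),Epsilon).
Alpha and Gamma form a cherry on this tree, so they are sister taxa.

Gamma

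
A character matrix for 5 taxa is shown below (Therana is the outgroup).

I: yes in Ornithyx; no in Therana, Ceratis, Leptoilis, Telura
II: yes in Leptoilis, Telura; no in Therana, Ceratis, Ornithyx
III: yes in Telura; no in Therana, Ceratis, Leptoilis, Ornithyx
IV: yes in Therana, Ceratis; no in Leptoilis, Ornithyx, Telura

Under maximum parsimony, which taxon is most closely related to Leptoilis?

Character polarity is set by the outgroup: the derived state is whichever differs from the outgroup's state, so for IV the derived state is 'no', and for the remaining characters it is 'yes'.
I (derived state 'yes') is unique to Ornithyx (autapomorphy; uninformative for grouping).
II: derived state 'yes' in Leptoilis and Telura only — synapomorphy for {Leptoilis, Telura}.
III: derived state 'yes' in Telura only — an autapomorphy, so it tells us nothing about relationships among taxa.
IV (derived state 'no') is shared by Leptoilis, Ornithyx, and Telura — a synapomorphy uniting that clade.
Most parsimonious ingroup topology: (Ceratis,((Leptoilis,Telura),Ornithyx)).
Leptoilis and Telura form a cherry on this tree, so they are sister taxa.

Telura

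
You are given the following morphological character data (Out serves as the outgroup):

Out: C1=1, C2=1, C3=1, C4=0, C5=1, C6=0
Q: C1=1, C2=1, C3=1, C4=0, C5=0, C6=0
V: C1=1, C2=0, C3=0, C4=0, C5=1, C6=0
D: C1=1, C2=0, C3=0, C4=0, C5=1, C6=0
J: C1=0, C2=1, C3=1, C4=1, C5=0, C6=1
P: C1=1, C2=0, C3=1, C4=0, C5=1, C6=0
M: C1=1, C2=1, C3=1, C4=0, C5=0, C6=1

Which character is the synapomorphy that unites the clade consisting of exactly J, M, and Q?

C5

Character polarity is set by the outgroup: the derived state is whichever differs from the outgroup's state, so for C1, C2, C3, C5 the derived state is '0', and for the remaining characters it is '1'.
C1: derived state '0' in J only — an autapomorphy, so it tells us nothing about relationships among taxa.
C2 (derived state '0') is shared by D, P, and V — a synapomorphy uniting that clade.
C3: derived state '0' in D and V only — synapomorphy for {D, V}.
C4 (derived state '1') is unique to J (autapomorphy; uninformative for grouping).
Only J, M, and Q show the derived state '0' for C5, supporting them as a clade.
C6: derived state '1' in J and M only — synapomorphy for {J, M}.
Most parsimonious ingroup topology: ((Q,(J,M)),((V,D),P)).
The clade {J, M, Q} is supported by C5: its derived state '0' occurs in exactly those taxa and in no other taxon (including the outgroup).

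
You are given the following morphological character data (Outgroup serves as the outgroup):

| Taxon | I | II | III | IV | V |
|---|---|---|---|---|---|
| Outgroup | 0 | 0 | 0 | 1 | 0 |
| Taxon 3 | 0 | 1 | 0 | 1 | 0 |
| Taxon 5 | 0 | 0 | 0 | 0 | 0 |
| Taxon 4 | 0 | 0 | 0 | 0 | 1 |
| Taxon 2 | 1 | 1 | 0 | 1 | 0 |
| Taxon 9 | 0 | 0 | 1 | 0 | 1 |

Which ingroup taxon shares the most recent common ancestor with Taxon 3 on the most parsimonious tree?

Character polarity is set by the outgroup: the derived state is whichever differs from the outgroup's state, so for IV the derived state is '0', and for the remaining characters it is '1'.
I: derived state '1' in Taxon 2 only — an autapomorphy, so it tells us nothing about relationships among taxa.
Only Taxon 2 and Taxon 3 show the derived state '1' for II, supporting them as a clade.
III: derived state '1' in Taxon 9 only — an autapomorphy, so it tells us nothing about relationships among taxa.
IV (derived state '0') is shared by Taxon 4, Taxon 5, and Taxon 9 — a synapomorphy uniting that clade.
Only Taxon 4 and Taxon 9 show the derived state '1' for V, supporting them as a clade.
Most parsimonious ingroup topology: ((Taxon 3,Taxon 2),(Taxon 5,(Taxon 4,Taxon 9))).
Taxon 3 and Taxon 2 form a cherry on this tree, so they are sister taxa.

Taxon 2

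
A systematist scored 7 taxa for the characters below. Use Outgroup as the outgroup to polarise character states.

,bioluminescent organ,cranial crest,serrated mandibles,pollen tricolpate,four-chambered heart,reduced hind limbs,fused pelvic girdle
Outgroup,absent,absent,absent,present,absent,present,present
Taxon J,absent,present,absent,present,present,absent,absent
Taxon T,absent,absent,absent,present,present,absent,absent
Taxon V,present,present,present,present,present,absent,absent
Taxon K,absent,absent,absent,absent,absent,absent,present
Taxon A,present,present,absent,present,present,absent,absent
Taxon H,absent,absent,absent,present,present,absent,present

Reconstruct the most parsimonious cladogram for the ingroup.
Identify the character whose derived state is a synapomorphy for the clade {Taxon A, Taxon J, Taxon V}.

Character polarity is set by the outgroup: the derived state is whichever differs from the outgroup's state, so for pollen tricolpate, reduced hind limbs, fused pelvic girdle the derived state is 'absent', and for the remaining characters it is 'present'.
bioluminescent organ: derived state 'present' in Taxon A and Taxon V only — synapomorphy for {Taxon A, Taxon V}.
Only Taxon A, Taxon J, and Taxon V show the derived state 'present' for cranial crest, supporting them as a clade.
serrated mandibles (derived state 'present') is unique to Taxon V (autapomorphy; uninformative for grouping).
pollen tricolpate: derived state 'absent' in Taxon K only — an autapomorphy, so it tells us nothing about relationships among taxa.
four-chambered heart (derived state 'present') is shared by Taxon A, Taxon H, Taxon J, Taxon T, and Taxon V — a synapomorphy uniting that clade.
reduced hind limbs (derived state 'absent') is shared by all ingroup taxa — unites the whole ingroup.
Only Taxon A, Taxon J, Taxon T, and Taxon V show the derived state 'absent' for fused pelvic girdle, supporting them as a clade.
Most parsimonious ingroup topology: ((((Taxon J,(Taxon V,Taxon A)),Taxon T),Taxon H),Taxon K).
The clade {Taxon A, Taxon J, Taxon V} is supported by cranial crest: its derived state 'present' occurs in exactly those taxa and in no other taxon (including the outgroup).

cranial crest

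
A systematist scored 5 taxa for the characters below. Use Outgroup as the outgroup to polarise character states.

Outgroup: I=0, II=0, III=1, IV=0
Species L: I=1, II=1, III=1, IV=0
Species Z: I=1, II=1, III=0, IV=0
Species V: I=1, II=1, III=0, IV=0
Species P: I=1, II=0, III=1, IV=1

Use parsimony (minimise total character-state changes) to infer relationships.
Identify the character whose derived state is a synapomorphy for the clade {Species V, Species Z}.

III

Character polarity is set by the outgroup: the derived state is whichever differs from the outgroup's state, so for III the derived state is '0', and for the remaining characters it is '1'.
All ingroup taxa share the derived state '1' for I; it defines the ingroup but does not resolve relationships within it.
Only Species L, Species V, and Species Z show the derived state '1' for II, supporting them as a clade.
III: derived state '0' in Species V and Species Z only — synapomorphy for {Species V, Species Z}.
IV (derived state '1') is unique to Species P (autapomorphy; uninformative for grouping).
Most parsimonious ingroup topology: ((Species L,(Species Z,Species V)),Species P).
The clade {Species V, Species Z} is supported by III: its derived state '0' occurs in exactly those taxa and in no other taxon (including the outgroup).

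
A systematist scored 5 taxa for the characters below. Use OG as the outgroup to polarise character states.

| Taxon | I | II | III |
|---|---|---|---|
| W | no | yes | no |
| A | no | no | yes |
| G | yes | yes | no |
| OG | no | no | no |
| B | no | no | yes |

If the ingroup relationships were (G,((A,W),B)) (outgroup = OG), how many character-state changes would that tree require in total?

5

Map each character onto (G,((A,W),B)) (rooted by OG) and count the minimum state changes it requires (Fitch parsimony):
I: 1; II: 2; III: 2.
Total tree length = 5.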